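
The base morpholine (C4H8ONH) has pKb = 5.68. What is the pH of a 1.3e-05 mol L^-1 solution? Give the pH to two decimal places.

C4H8ONH + H2O ⇌ C4H8ONH2+ + OH-
Kb = 10^(−5.68) = 2.09 × 10^-6
Kb = [OH-]²/(1.3e-05 − [OH-]) = 2.09 × 10^-6
Here C₀/Kb ≈ 6.22, so the small-[OH-] approximation fails. Use the quadratic:
[OH-] = (−Kb + √(Kb² + 4·Kb·C₀))/2 = 4.27 × 10^-6 M
pOH = −log(4.27 × 10^-6) = 5.37; pH = 14.00 − 5.37 = 8.63

pH = 8.63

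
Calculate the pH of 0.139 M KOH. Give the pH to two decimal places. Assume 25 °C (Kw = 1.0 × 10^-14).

KOH is a strong base; [OH-] = 0.139 M.
pOH = -log(0.139) = 0.86
pH = 14.00 - 0.86 = 13.14

pH = 13.14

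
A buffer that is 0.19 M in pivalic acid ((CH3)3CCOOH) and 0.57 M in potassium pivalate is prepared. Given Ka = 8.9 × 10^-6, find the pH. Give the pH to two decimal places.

pKa = −log(8.9 × 10^-6) = 5.051
Using pH = pKa + log([base]/[acid]) with [base]/[acid] = 0.57/0.19:
pH = 5.051 + (+0.477) = 5.53

pH = 5.53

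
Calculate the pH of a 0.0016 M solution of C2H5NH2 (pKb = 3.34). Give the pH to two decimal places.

pH = 10.82

C2H5NH2 + H2O ⇌ C2H5NH3+ + OH-
Kb = 10^(−3.34) = 4.57 × 10^-4
From the ICE table, Kb = x²/(0.0016 − x) = 4.57 × 10^-4.
Here C₀/Kb ≈ 3.5, so the small-x approximation fails. Use the quadratic:
x = [−0.000457 + √(0.000457² + 2.92e-06)]/2 = 6.57 × 10^-4 M
pOH = 3.18, so pH = 14.00 − pOH = 10.82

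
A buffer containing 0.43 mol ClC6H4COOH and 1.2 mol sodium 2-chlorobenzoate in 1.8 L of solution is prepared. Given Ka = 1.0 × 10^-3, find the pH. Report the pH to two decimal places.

pKa = −log(1.0 × 10^-3) = 3.000
Using pH = pKa + log([base]/[acid]) with [base]/[acid] = 1.2/0.43:
pH = 3.000 + (+0.446) = 3.45

pH = 3.45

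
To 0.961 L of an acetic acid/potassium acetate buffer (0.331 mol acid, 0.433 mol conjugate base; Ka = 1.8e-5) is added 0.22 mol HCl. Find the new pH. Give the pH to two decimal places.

Added H+ converts CH3COO- to CH3COOH: CH3COOH → 0.551 mol, CH3COO- → 0.213 mol.
pKa = −log(1.8 × 10^-5) = 4.745
pH = pKa + log([A⁻]/[HA]) = 4.745 + log(0.213/0.551) = 4.745 -0.413

pH = 4.33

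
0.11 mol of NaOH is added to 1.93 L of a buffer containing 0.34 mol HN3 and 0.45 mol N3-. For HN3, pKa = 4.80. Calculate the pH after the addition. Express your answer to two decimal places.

pH = 5.19

OH- converts HN3 to N3-: HN3 → 0.23 mol, N3- → 0.56 mol.
Henderson–Hasselbalch with mole ratio 0.56/0.23: pH = 4.80 + (+0.386)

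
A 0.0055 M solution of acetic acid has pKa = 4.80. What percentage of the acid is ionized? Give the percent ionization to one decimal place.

5.2%

CH3COOH ⇌ CH3COO- + H+; let x = [H+] at equilibrium.
Ka = 10^(−4.80) = 1.58 × 10^-5
Ka = x²/(C₀ − x); solving the quadratic gives x = 2.87 × 10^-4 M.
Fraction ionized = 2.87 × 10^-4 / 0.0055 = 0.0522 → 5.2%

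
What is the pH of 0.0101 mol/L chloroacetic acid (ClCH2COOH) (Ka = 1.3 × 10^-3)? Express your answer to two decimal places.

pH = 2.52

ClCH2COOH ⇌ ClCH2COO- + H+
From the ICE table, Ka = [H+]²/(0.0101 − [H+]) = 1.3 × 10^-3.
[H+] is not negligible relative to C₀; solve [H+]² + 0.0013·[H+] − 1.31e-05 = 0.
[H+] = [−0.0013 + √(0.0013² + 5.25e-05)]/2 = 3.03 × 10^-3 M
pH = −log(3.03 × 10^-3) = 2.52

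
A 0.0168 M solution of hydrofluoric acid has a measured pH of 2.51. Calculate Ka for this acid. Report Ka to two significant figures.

[H+] = 10^(-2.51) = 3.09 × 10^-3 M
At equilibrium [HA] = 0.0168 − 3.09 × 10^-3 = 1.37 × 10^-2 M
Ka = [H+][A-]/[HA] = (3.09 × 10^-3)² / 1.37 × 10^-2 = 7.0 × 10^-4

Ka = 7.0 × 10^-4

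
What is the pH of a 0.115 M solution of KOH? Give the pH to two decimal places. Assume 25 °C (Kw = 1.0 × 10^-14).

KOH is a strong base; [OH-] = 0.115 M.
pOH = -log(0.115) = 0.94
pH = 14.00 - 0.94 = 13.06

pH = 13.06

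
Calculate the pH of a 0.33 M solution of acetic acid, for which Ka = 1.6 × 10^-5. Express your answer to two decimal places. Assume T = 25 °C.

CH3COOH ⇌ CH3COO- + H+
Let x = [H+] at equilibrium. Ka = x²/(0.33 − x).
Assume x ≪ 0.33: x ≈ √(1.6 × 10^-5 × 0.33) = 2.30 × 10^-3 M
Check: 0.7% ionized — well under 5%, approximation valid.
pH = −log[H+] = −log(2.30 × 10^-3) = 2.64

pH = 2.64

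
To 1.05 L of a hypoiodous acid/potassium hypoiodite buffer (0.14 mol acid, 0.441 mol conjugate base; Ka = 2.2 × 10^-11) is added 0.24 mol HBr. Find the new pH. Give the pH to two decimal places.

Added H+ converts OI- to HOI: HOI → 0.38 mol, OI- → 0.201 mol.
pKa = −log(2.2 × 10^-11) = 10.658
pH = pKa + log(n_OI-/n_HOI) = 10.658 + log(0.201/0.38) = 10.658 + (-0.277)

pH = 10.38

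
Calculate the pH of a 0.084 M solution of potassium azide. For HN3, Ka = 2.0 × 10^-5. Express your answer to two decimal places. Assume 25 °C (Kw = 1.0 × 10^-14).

pH = 8.81

N3- is the conjugate base of the weak acid HN3.
Kb = Kw/Ka = 1.0×10^-14 / 2.0 × 10^-5 = 5.00 × 10^-10
Let x = [OH-] at equilibrium. Kb = x²/(0.084 − x).
Neglecting x in the denominator: x = √(5.00 × 10^-10 × 0.084) = 6.48 × 10^-6 M
pOH = 5.19, so pH = 14.00 − pOH = 8.81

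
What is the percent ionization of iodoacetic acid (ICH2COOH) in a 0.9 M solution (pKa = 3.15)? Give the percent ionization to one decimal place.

ICH2COOH ⇌ ICH2COO- + H+; let x = [H+] at equilibrium.
Ka = 10^(−3.15) = 7.08 × 10^-4
x ≈ √(Ka·C₀) = √(7.08 × 10^-4 × 0.9) = 2.52 × 10^-2 M
% ionization = x/C₀ × 100% = 2.52 × 10^-2/0.9 × 100% = 2.8%

2.8%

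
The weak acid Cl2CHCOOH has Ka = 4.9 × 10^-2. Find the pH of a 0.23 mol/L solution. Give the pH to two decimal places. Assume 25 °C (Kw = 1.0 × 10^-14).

pH = 1.07

Cl2CHCOOH ⇌ Cl2CHCOO- + H+
Ka = [H+]²/(0.23 − [H+]) = 4.9 × 10^-2
The 5% rule fails; solving [H+]² + Ka·[H+] − Ka·C₀ = 0 exactly:
[H+] = [−0.049 + √(0.049² + 0.0451)]/2 = 8.45 × 10^-2 M
pH = −log[H+] = −log(8.45 × 10^-2) = 1.07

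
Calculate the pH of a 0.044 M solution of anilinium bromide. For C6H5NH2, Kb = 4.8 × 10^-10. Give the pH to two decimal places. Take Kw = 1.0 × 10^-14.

pH = 3.02

C6H5NH3+ is the conjugate acid of the weak base C6H5NH2.
Ka = Kw/Kb = 1.0×10^-14 / 4.8 × 10^-10 = 2.08 × 10^-5
From the ICE table, Ka = x²/(0.044 − x) = 2.08 × 10^-5.
Neglecting x in the denominator: x = √(2.08 × 10^-5 × 0.044) = 9.57 × 10^-4 M
Check: 2.2% ionized — well under 5%, approximation valid.
pH = −log[H+] = −log(9.57 × 10^-4) = 3.02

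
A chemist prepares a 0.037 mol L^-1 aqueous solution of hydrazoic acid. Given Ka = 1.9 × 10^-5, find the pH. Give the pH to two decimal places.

HN3 ⇌ N3- + H+
Ka = [H+]²/(0.037 − [H+]) = 1.9 × 10^-5
Since Ka ≪ C₀, [H+] ≈ √(Ka·C₀) = 8.38 × 10^-4 M.
pH = −log(8.38 × 10^-4) = 3.08

pH = 3.08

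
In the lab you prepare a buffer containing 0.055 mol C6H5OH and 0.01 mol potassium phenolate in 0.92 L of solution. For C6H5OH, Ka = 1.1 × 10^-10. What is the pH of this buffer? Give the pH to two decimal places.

pKa = −log(1.1 × 10^-10) = 9.959
Using pH = pKa + log([base]/[acid]) with [base]/[acid] = 0.01/0.055:
pH = 9.959 + (-0.740) = 9.22

pH = 9.22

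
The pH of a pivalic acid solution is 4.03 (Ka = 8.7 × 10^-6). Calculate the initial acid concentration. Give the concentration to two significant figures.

C₀ = 1.1 × 10^-3 M

[H+] = 10^(-4.03) = 9.33 × 10^-5 M = x
Ka = x²/(C₀ − x) ⇒ C₀ = x + x²/Ka
C₀ = 9.33 × 10^-5 + (9.33 × 10^-5)²/(8.7 × 10^-6) = 1.09 × 10^-3 M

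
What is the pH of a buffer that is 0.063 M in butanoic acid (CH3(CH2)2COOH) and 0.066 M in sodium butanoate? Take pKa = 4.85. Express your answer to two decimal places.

pH = pKa + log([A⁻]/[HA]) = 4.85 + log(0.066/0.063)
pH = 4.85 + (+0.020) = 4.87

pH = 4.87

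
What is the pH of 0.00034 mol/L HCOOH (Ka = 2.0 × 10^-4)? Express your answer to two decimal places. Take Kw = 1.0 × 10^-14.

pH = 3.75

HCOOH ⇌ HCOO- + H+
Ka = x²/(0.00034 − x) = 2.0 × 10^-4
The 5% rule fails; solving x² + Ka·x − Ka·C₀ = 0 exactly:
x = (−Ka + √(Ka² + 4·Ka·C₀))/2 = 1.79 × 10^-4 M
pH = −log[H+] = −log(1.79 × 10^-4) = 3.75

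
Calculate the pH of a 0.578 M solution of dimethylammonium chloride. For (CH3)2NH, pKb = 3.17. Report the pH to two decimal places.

pH = 5.53

(CH3)2NH2+ is the conjugate acid of the weak base (CH3)2NH.
Kb = 10^(−3.17) = 6.76 × 10^-4
Ka = Kw/Kb = 1.0×10^-14 / 6.76 × 10^-4 = 1.48 × 10^-11
Ka = x²/(0.578 − x) = 1.48 × 10^-11
Since Ka ≪ C₀, x ≈ √(Ka·C₀) = 2.92 × 10^-6 M.
Check: 0.00051% ionized — well under 5%, approximation valid.
pH = −log(2.92 × 10^-6) = 5.53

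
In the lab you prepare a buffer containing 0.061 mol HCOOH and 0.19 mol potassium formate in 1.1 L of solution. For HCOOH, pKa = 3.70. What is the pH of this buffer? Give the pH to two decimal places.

pH = pKa + log([A⁻]/[HA]) = 3.70 + log(0.19/0.061)
pH = 3.70 + (+0.493) = 4.19

pH = 4.19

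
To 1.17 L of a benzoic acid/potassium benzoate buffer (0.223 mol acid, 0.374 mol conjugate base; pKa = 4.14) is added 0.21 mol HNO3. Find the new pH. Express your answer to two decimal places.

Added H+ converts C6H5COO- to C6H5COOH: C6H5COOH → 0.433 mol, C6H5COO- → 0.164 mol.
pH = pKa + log(n_C6H5COO-/n_C6H5COOH) = 4.14 + log(0.164/0.433) = 4.14 + (-0.422)

pH = 3.72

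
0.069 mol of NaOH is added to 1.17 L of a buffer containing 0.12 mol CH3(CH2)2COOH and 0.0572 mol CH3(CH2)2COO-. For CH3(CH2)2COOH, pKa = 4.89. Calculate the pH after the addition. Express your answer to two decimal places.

After neutralization: n(CH3(CH2)2COOH) = 0.051 mol, n(CH3(CH2)2COO-) = 0.126 mol.
pH = pKa + log([A⁻]/[HA]) = 4.89 + log(0.126/0.051) = 4.89 +0.393

pH = 5.28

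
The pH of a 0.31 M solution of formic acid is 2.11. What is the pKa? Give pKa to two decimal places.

[H+] = 10^(-2.11) = 7.76 × 10^-3 M
At equilibrium [HA] = 0.31 − 7.76 × 10^-3 = 3.02 × 10^-1 M
Ka = [H+][A-]/[HA] = (7.76 × 10^-3)² / 3.02 × 10^-1 = 1.99 × 10^-4
pKa = -log(1.99 × 10^-4) = 3.70

pKa = 3.70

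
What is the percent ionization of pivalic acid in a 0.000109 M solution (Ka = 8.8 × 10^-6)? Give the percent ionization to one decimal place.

24.7%

(CH3)3CCOOH ⇌ (CH3)3CCOO- + H+; let x = [H+] at equilibrium.
Solve x² + 8.8e-06x − 9.59e-10 = 0 → x = 2.69 × 10^-5 M
Fraction ionized = 2.69 × 10^-5 / 0.000109 = 0.2468 → 24.7%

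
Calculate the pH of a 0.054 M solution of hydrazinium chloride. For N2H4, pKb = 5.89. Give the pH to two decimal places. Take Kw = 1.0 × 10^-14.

N2H5+ is the conjugate acid of the weak base N2H4.
Kb = 10^(−5.89) = 1.29 × 10^-6
Ka = Kw/Kb = 1.0×10^-14 / 1.29 × 10^-6 = 7.75 × 10^-9
Ka = x²/(0.054 − x) = 7.75 × 10^-9
Since Ka ≪ C₀, x ≈ √(Ka·C₀) = 2.05 × 10^-5 M.
pH = −log[H+] = −log(2.05 × 10^-5) = 4.69

pH = 4.69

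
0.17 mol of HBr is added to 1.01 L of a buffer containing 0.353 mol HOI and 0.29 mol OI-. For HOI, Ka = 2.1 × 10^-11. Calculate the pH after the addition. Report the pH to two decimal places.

pH = 10.04

Added H+ converts OI- to HOI: HOI → 0.523 mol, OI- → 0.12 mol.
pKa = −log(2.1 × 10^-11) = 10.678
Henderson–Hasselbalch with mole ratio 0.12/0.523: pH = 10.678 + (-0.639)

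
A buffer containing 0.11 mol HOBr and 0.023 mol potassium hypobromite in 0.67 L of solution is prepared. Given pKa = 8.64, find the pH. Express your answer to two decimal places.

pH = pKa + log([A⁻]/[HA]) = 8.64 + log(0.023/0.11)
pH = 8.64 + (-0.680) = 7.96

pH = 7.96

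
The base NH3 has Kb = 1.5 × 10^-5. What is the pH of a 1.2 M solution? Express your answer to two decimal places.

pH = 11.63

NH3 + H2O ⇌ NH4+ + OH-
From the ICE table, Kb = [OH-]²/(1.2 − [OH-]) = 1.5 × 10^-5.
Neglecting [OH-] in the denominator: [OH-] = √(1.5 × 10^-5 × 1.2) = 4.24 × 10^-3 M
pOH = 2.37, so pH = 14.00 − pOH = 11.63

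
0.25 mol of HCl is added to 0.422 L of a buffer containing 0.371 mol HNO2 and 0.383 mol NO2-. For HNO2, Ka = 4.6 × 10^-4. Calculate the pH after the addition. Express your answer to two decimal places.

pH = 2.67

Added H+ converts NO2- to HNO2: HNO2 → 0.621 mol, NO2- → 0.133 mol.
pKa = −log(4.6 × 10^-4) = 3.337
Henderson–Hasselbalch with mole ratio 0.133/0.621: pH = 3.337 + (-0.669)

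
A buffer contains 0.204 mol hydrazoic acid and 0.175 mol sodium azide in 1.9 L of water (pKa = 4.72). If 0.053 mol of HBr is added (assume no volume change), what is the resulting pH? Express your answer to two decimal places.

After neutralization: n(HN3) = 0.257 mol, n(N3-) = 0.122 mol.
pH = pKa + log(n_N3-/n_HN3) = 4.72 + log(0.122/0.257) = 4.72 + (-0.324)

pH = 4.40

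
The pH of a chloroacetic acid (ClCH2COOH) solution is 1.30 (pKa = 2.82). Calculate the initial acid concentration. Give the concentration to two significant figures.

C₀ = 1.7 M

[H+] = 10^(-1.30) = 5.01 × 10^-2 M = x
Ka = 10^(−2.82) = 1.51 × 10^-3
Ka = x²/(C₀ − x) ⇒ C₀ = x + x²/Ka
C₀ = 5.01 × 10^-2 + (5.01 × 10^-2)²/(1.51 × 10^-3) = 1.71 M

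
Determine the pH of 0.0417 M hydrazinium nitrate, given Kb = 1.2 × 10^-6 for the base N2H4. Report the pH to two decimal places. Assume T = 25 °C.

pH = 4.73

N2H5+ is the conjugate acid of the weak base N2H4.
Ka = Kw/Kb = 1.0×10^-14 / 1.2 × 10^-6 = 8.33 × 10^-9
From the ICE table, Ka = x²/(0.0417 − x) = 8.33 × 10^-9.
Assume x ≪ 0.0417: x ≈ √(8.33 × 10^-9 × 0.0417) = 1.86 × 10^-5 M
Check: 0.045% ionized — well under 5%, approximation valid.
pH = −log(1.86 × 10^-5) = 4.73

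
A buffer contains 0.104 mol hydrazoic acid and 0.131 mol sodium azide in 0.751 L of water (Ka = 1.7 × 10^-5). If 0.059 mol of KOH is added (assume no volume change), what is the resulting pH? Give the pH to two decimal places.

pH = 5.40

After neutralization: n(HN3) = 0.045 mol, n(N3-) = 0.19 mol.
pKa = −log(1.7 × 10^-5) = 4.770
Henderson–Hasselbalch with mole ratio 0.19/0.045: pH = 4.770 + (+0.626)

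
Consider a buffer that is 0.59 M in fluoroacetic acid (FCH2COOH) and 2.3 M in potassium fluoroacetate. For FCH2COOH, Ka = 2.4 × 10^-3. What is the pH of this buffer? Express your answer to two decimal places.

pH = 3.21

pKa = −log(2.4 × 10^-3) = 2.620
pH = pKa + log([A⁻]/[HA]) = 2.620 + log(2.3/0.59)
pH = 2.620 + (+0.591) = 3.21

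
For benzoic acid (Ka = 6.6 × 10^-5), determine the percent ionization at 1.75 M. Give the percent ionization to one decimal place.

0.6%

C6H5COOH ⇌ C6H5COO- + H+; let x = [H+] at equilibrium.
x ≈ √(Ka·C₀) = √(6.6 × 10^-5 × 1.75) = 1.07 × 10^-2 M
% ionization = x/C₀ × 100% = 1.07 × 10^-2/1.75 × 100% = 0.6%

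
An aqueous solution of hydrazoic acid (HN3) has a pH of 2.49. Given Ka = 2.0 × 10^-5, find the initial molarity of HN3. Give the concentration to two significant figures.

C₀ = 5.3 × 10^-1 M

[H+] = 10^(-2.49) = 3.24 × 10^-3 M = x
Ka = x²/(C₀ − x) ⇒ C₀ = x + x²/Ka
C₀ = 3.24 × 10^-3 + (3.24 × 10^-3)²/(2.0 × 10^-5) = 5.28 × 10^-1 M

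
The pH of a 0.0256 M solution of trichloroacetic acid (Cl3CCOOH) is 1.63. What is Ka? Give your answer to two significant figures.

[H+] = 10^(-1.63) = 2.34 × 10^-2 M
At equilibrium [HA] = 0.0256 − 2.34 × 10^-2 = 2.20 × 10^-3 M
Ka = [H+][A-]/[HA] = (2.34 × 10^-2)² / 2.20 × 10^-3 = 2.5 × 10^-1

Ka = 2.5 × 10^-1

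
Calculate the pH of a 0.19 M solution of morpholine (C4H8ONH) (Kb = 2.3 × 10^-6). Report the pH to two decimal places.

pH = 10.82

C4H8ONH + H2O ⇌ C4H8ONH2+ + OH-
Kb = [OH-]²/(0.19 − [OH-]) = 2.3 × 10^-6
Assume [OH-] ≪ 0.19: [OH-] ≈ √(2.3 × 10^-6 × 0.19) = 6.61 × 10^-4 M
([OH-]/C₀ = 0.35% < 5%, so the approximation holds.)
pOH = −log(6.61 × 10^-4) = 3.18; pH = 14.00 − 3.18 = 10.82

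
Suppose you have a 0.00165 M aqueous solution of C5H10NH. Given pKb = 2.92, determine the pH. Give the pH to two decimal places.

C5H10NH + H2O ⇌ C5H10NH2+ + OH-
Kb = 10^(−2.92) = 1.20 × 10^-3
Let x = [OH-] at equilibrium. Kb = x²/(0.00165 − x).
Here C₀/Kb ≈ 1.38, so the small-x approximation fails. Use the quadratic:
x = (−Kb + √(Kb² + 4·Kb·C₀))/2 = 9.30 × 10^-4 M
pOH = 3.03, so pH = 14.00 − pOH = 10.97

pH = 10.97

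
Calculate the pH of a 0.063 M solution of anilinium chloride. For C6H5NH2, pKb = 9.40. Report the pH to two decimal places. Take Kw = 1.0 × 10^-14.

pH = 2.90

C6H5NH3+ is the conjugate acid of the weak base C6H5NH2.
Kb = 10^(−9.40) = 3.98 × 10^-10
Ka = Kw/Kb = 1.0×10^-14 / 3.98 × 10^-10 = 2.51 × 10^-5
Ka = [H+]²/(0.063 − [H+]) = 2.51 × 10^-5
Assume [H+] ≪ 0.063: [H+] ≈ √(2.51 × 10^-5 × 0.063) = 1.26 × 10^-3 M
pH = −log[H+] = −log(1.26 × 10^-3) = 2.90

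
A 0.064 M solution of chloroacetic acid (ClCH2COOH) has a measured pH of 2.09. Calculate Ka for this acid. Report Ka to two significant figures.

[H+] = 10^(-2.09) = 8.13 × 10^-3 M
At equilibrium [HA] = 0.064 − 8.13 × 10^-3 = 5.59 × 10^-2 M
Ka = [H+][A-]/[HA] = (8.13 × 10^-3)² / 5.59 × 10^-2 = 1.2 × 10^-3

Ka = 1.2 × 10^-3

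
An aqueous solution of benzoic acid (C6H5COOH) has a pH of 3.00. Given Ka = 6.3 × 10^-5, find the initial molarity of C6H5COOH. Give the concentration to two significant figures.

[H+] = 10^(-3.00) = 1.00 × 10^-3 M = x
Ka = x²/(C₀ − x) ⇒ C₀ = x + x²/Ka
C₀ = 1.00 × 10^-3 + (1.00 × 10^-3)²/(6.3 × 10^-5) = 1.69 × 10^-2 M

C₀ = 1.7 × 10^-2 M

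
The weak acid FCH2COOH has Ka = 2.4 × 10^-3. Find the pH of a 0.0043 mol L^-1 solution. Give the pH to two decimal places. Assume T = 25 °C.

FCH2COOH ⇌ FCH2COO- + H+
Let x = [H+] at equilibrium. Ka = x²/(0.0043 − x).
Here C₀/Ka ≈ 1.79, so the small-x approximation fails. Use the quadratic:
x = [−0.0024 + √(0.0024² + 4.13e-05)]/2 = 2.23 × 10^-3 M
pH = −log[H+] = −log(2.23 × 10^-3) = 2.65

pH = 2.65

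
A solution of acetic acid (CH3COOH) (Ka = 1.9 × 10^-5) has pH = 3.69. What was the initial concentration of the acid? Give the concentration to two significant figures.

C₀ = 2.4 × 10^-3 M

[H+] = 10^(-3.69) = 2.04 × 10^-4 M = x
Ka = x²/(C₀ − x) ⇒ C₀ = x + x²/Ka
C₀ = 2.04 × 10^-4 + (2.04 × 10^-4)²/(1.9 × 10^-5) = 2.39 × 10^-3 M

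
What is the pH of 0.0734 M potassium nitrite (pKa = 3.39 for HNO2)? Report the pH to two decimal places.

pH = 8.13

NO2- is the conjugate base of the weak acid HNO2.
Ka = 10^(−3.39) = 4.07 × 10^-4
Kb = Kw/Ka = 1.0×10^-14 / 4.07 × 10^-4 = 2.46 × 10^-11
Kb = [OH-]²/(0.0734 − [OH-]) = 2.46 × 10^-11
Assume [OH-] ≪ 0.0734: [OH-] ≈ √(2.46 × 10^-11 × 0.0734) = 1.34 × 10^-6 M
pOH = −log(1.34 × 10^-6) = 5.87; pH = 14.00 − 5.87 = 8.13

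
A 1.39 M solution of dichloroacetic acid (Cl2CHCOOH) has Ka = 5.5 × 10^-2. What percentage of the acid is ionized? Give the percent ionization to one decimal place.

18.0%

Cl2CHCOOH ⇌ Cl2CHCOO- + H+; let x = [H+] at equilibrium.
Ka = x²/(C₀ − x); solving the quadratic gives x = 2.50 × 10^-1 M.
Fraction ionized = 2.50 × 10^-1 / 1.39 = 0.1799 → 18.0%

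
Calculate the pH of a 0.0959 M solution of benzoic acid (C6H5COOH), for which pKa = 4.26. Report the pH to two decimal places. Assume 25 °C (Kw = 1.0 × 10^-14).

pH = 2.64

C6H5COOH ⇌ C6H5COO- + H+
Ka = 10^(−4.26) = 5.50 × 10^-5
From the ICE table, Ka = [H+]²/(0.0959 − [H+]) = 5.50 × 10^-5.
Assume [H+] ≪ 0.0959: [H+] ≈ √(5.50 × 10^-5 × 0.0959) = 2.30 × 10^-3 M
Check: 2.4% ionized — well under 5%, approximation valid.
pH = −log(2.30 × 10^-3) = 2.64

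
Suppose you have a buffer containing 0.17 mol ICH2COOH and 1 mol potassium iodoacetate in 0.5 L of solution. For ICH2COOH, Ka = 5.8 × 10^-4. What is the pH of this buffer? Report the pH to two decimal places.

pH = 4.01

pKa = −log(5.8 × 10^-4) = 3.237
pH = pKa + log([A⁻]/[HA]) = 3.237 + log(1/0.17)
pH = 3.237 + (+0.770) = 4.01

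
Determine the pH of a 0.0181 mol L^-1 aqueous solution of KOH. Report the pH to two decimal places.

pH = 12.26

KOH is a strong base; [OH-] = 0.0181 M.
pOH = -log(0.0181) = 1.74
pH = 14.00 - 1.74 = 12.26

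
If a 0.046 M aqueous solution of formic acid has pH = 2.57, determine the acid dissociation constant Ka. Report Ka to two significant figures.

[H+] = 10^(-2.57) = 2.69 × 10^-3 M
At equilibrium [HA] = 0.046 − 2.69 × 10^-3 = 4.33 × 10^-2 M
Ka = [H+][A-]/[HA] = (2.69 × 10^-3)² / 4.33 × 10^-2 = 1.7 × 10^-4

Ka = 1.7 × 10^-4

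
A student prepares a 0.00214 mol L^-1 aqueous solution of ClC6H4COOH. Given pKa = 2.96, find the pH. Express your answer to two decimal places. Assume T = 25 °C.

ClC6H4COOH ⇌ ClC6H4COO- + H+
Ka = 10^(−2.96) = 1.10 × 10^-3
Ka = x²/(0.00214 − x) = 1.10 × 10^-3
x is not negligible relative to C₀; solve x² + 0.0011·x − 2.35e-06 = 0.
x = (−Ka + √(Ka² + 4·Ka·C₀))/2 = 1.08 × 10^-3 M
pH = −log(1.08 × 10^-3) = 2.97

pH = 2.97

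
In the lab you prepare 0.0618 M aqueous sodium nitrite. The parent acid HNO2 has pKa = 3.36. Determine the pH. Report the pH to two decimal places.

NO2- is the conjugate base of the weak acid HNO2.
Ka = 10^(−3.36) = 4.37 × 10^-4
Kb = Kw/Ka = 1.0×10^-14 / 4.37 × 10^-4 = 2.29 × 10^-11
From the ICE table, Kb = [OH-]²/(0.0618 − [OH-]) = 2.29 × 10^-11.
Assume [OH-] ≪ 0.0618: [OH-] ≈ √(2.29 × 10^-11 × 0.0618) = 1.19 × 10^-6 M
pOH = 5.92, so pH = 14.00 − pOH = 8.08

pH = 8.08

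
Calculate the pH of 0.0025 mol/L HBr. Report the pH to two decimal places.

pH = 2.60

HBr is a strong acid and dissociates completely, so [H+] = 0.0025 M.
pH = -log(0.0025) = 2.60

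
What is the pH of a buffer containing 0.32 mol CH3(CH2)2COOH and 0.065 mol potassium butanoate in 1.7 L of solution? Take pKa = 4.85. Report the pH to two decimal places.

Using pH = pKa + log([base]/[acid]) with [base]/[acid] = 0.065/0.32:
pH = 4.85 + (-0.692) = 4.16

pH = 4.16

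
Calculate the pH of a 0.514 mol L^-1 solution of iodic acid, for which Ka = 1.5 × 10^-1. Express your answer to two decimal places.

pH = 0.67

HIO3 ⇌ IO3- + H+
From the ICE table, Ka = [H+]²/(0.514 − [H+]) = 1.5 × 10^-1.
The 5% rule fails; solving [H+]² + Ka·[H+] − Ka·C₀ = 0 exactly:
[H+] = [−0.15 + √(0.15² + 0.308)]/2 = 2.13 × 10^-1 M
pH = −log[H+] = −log(2.13 × 10^-1) = 0.67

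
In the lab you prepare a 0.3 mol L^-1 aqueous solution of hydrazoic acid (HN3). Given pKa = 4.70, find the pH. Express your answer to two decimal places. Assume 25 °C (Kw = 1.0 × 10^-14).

pH = 2.61

HN3 ⇌ N3- + H+
Ka = 10^(−4.70) = 2.00 × 10^-5
From the ICE table, Ka = [H+]²/(0.3 − [H+]) = 2.00 × 10^-5.
Neglecting [H+] in the denominator: [H+] = √(2.00 × 10^-5 × 0.3) = 2.45 × 10^-3 M
pH = −log(2.45 × 10^-3) = 2.61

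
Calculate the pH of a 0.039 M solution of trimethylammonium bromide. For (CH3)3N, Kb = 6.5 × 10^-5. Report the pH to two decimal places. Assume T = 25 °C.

(CH3)3NH+ is the conjugate acid of the weak base (CH3)3N.
Ka = Kw/Kb = 1.0×10^-14 / 6.5 × 10^-5 = 1.54 × 10^-10
Ka = [H+]²/(0.039 − [H+]) = 1.54 × 10^-10
Since Ka ≪ C₀, [H+] ≈ √(Ka·C₀) = 2.45 × 10^-6 M.
Check: 0.0063% ionized — well under 5%, approximation valid.
pH = −log[H+] = −log(2.45 × 10^-6) = 5.61

pH = 5.61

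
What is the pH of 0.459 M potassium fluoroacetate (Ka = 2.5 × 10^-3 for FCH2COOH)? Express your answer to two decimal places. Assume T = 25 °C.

FCH2COO- is the conjugate base of the weak acid FCH2COOH.
Kb = Kw/Ka = 1.0×10^-14 / 2.5 × 10^-3 = 4.00 × 10^-12
Let x = [OH-] at equilibrium. Kb = x²/(0.459 − x).
Neglecting x in the denominator: x = √(4.00 × 10^-12 × 0.459) = 1.35 × 10^-6 M
(x/C₀ = 0.0003% < 5%, so the approximation holds.)
pOH = −log(1.35 × 10^-6) = 5.87; pH = 14.00 − 5.87 = 8.13

pH = 8.13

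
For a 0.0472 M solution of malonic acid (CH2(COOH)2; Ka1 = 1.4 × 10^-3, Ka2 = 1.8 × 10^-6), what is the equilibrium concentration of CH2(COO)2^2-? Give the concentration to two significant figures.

First ionization gives [H+] ≈ [CH2(COOH)COO-] = 7.46 × 10^-3 M.
Second step: Ka2 = [H+][CH2(COO)2^2-]/[CH2(COOH)COO-] ≈ [CH2(COO)2^2-] (since [H+] ≈ [CH2(COOH)COO-]).
So [CH2(COO)2^2-] ≈ Ka2.

1.8 × 10^-6 M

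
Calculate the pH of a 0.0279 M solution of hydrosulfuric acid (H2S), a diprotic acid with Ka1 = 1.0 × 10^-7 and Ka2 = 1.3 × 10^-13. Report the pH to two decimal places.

Ka1 ≫ Ka2, so treat the first dissociation as the only significant source of H+.
Ka1 = x²/(0.0279 − x) = 1.0 × 10^-7
x ≈ √(1.0 × 10^-7 × 0.0279) = 5.28 × 10^-5 M
pH = −log(5.28 × 10^-5) = 4.28

pH = 4.28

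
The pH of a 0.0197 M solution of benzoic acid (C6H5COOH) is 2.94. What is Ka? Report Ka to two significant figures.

Ka = 7.1 × 10^-5

[H+] = 10^(-2.94) = 1.15 × 10^-3 M
At equilibrium [HA] = 0.0197 − 1.15 × 10^-3 = 1.85 × 10^-2 M
Ka = [H+][A-]/[HA] = (1.15 × 10^-3)² / 1.85 × 10^-2 = 7.1 × 10^-5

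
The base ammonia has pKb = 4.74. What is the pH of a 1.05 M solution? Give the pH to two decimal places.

NH3 + H2O ⇌ NH4+ + OH-
Kb = 10^(−4.74) = 1.82 × 10^-5
From the ICE table, Kb = x²/(1.05 − x) = 1.82 × 10^-5.
Neglecting x in the denominator: x = √(1.82 × 10^-5 × 1.05) = 4.37 × 10^-3 M
Check: 0.42% ionized — well under 5%, approximation valid.
pOH = −log(4.37 × 10^-3) = 2.36; pH = 14.00 − 2.36 = 11.64

pH = 11.64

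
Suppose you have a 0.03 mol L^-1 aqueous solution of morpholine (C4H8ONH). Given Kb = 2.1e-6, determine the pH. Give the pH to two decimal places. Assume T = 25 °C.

C4H8ONH + H2O ⇌ C4H8ONH2+ + OH-
From the ICE table, Kb = x²/(0.03 − x) = 2.1 × 10^-6.
Assume x ≪ 0.03: x ≈ √(2.1 × 10^-6 × 0.03) = 2.51 × 10^-4 M
Check: 0.84% ionized — well under 5%, approximation valid.
pOH = 3.60, so pH = 14.00 − pOH = 10.40

pH = 10.40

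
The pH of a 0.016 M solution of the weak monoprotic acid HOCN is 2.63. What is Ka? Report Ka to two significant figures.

[H+] = 10^(-2.63) = 2.34 × 10^-3 M
At equilibrium [HA] = 0.016 − 2.34 × 10^-3 = 1.37 × 10^-2 M
Ka = [H+][A-]/[HA] = (2.34 × 10^-3)² / 1.37 × 10^-2 = 4.0 × 10^-4

Ka = 4.0 × 10^-4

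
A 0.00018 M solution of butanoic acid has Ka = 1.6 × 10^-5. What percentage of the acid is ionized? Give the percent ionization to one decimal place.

25.7%

CH3(CH2)2COOH ⇌ CH3(CH2)2COO- + H+; let x = [H+] at equilibrium.
Ka = x²/(C₀ − x); solving the quadratic gives x = 4.63 × 10^-5 M.
Fraction ionized = 4.63 × 10^-5 / 0.00018 = 0.2572 → 25.7%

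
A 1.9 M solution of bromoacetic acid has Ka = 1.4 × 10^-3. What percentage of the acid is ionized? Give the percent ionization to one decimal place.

BrCH2COOH ⇌ BrCH2COO- + H+; let x = [H+] at equilibrium.
x ≈ √(Ka·C₀) = √(1.4 × 10^-3 × 1.9) = 5.16 × 10^-2 M
% ionization = x/C₀ × 100% = 5.16 × 10^-2/1.9 × 100% = 2.7%

2.7%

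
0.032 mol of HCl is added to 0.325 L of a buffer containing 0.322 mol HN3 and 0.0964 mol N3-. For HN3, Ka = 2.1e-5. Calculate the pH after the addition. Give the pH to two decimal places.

After neutralization: n(HN3) = 0.354 mol, n(N3-) = 0.0644 mol.
pKa = −log(2.1 × 10^-5) = 4.678
pH = pKa + log(n_N3-/n_HN3) = 4.678 + log(0.0644/0.354) = 4.678 + (-0.740)

pH = 3.94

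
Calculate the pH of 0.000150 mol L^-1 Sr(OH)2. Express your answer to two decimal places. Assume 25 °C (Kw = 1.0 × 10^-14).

Sr(OH)2 is a strong base (each formula unit releases 2 OH-); [OH-] = 0.0003 M.
pOH = -log(0.0003) = 3.52
pH = 14.00 - 3.52 = 10.48

pH = 10.48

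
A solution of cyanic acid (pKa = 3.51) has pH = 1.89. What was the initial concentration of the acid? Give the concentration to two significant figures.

C₀ = 5.5 × 10^-1 M

[H+] = 10^(-1.89) = 1.29 × 10^-2 M = x
Ka = 10^(−3.51) = 3.09 × 10^-4
Ka = x²/(C₀ − x) ⇒ C₀ = x + x²/Ka
C₀ = 1.29 × 10^-2 + (1.29 × 10^-2)²/(3.09 × 10^-4) = 5.51 × 10^-1 M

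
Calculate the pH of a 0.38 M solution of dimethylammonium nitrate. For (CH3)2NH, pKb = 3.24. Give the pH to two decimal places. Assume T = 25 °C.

pH = 5.59

(CH3)2NH2+ is the conjugate acid of the weak base (CH3)2NH.
Kb = 10^(−3.24) = 5.75 × 10^-4
Ka = Kw/Kb = 1.0×10^-14 / 5.75 × 10^-4 = 1.74 × 10^-11
From the ICE table, Ka = x²/(0.38 − x) = 1.74 × 10^-11.
Since Ka ≪ C₀, x ≈ √(Ka·C₀) = 2.57 × 10^-6 M.
(x/C₀ = 0.00068% < 5%, so the approximation holds.)
pH = −log(2.57 × 10^-6) = 5.59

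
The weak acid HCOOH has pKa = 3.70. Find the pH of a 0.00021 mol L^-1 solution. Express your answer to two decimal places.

pH = 3.89

HCOOH ⇌ HCOO- + H+
Ka = 10^(−3.70) = 2.00 × 10^-4
Ka = [H+]²/(0.00021 − [H+]) = 2.00 × 10^-4
[H+] is not negligible relative to C₀; solve [H+]² + 0.0002·[H+] − 4.2e-08 = 0.
[H+] = (−Ka + √(Ka² + 4·Ka·C₀))/2 = 1.28 × 10^-4 M
pH = −log(1.28 × 10^-4) = 3.89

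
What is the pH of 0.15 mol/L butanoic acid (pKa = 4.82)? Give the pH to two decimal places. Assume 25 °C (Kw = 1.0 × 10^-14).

CH3(CH2)2COOH ⇌ CH3(CH2)2COO- + H+
Ka = 10^(−4.82) = 1.51 × 10^-5
Ka = [H+]²/(0.15 − [H+]) = 1.51 × 10^-5
Since Ka ≪ C₀, [H+] ≈ √(Ka·C₀) = 1.50 × 10^-3 M.
pH = −log(1.50 × 10^-3) = 2.82

pH = 2.82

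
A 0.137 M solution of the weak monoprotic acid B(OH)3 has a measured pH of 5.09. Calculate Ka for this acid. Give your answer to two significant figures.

[H+] = 10^(-5.09) = 8.13 × 10^-6 M
At equilibrium [HA] = 0.137 − 8.13 × 10^-6 = 1.37 × 10^-1 M
Ka = [H+][A-]/[HA] = (8.13 × 10^-6)² / 1.37 × 10^-1 = 4.8 × 10^-10

Ka = 4.8 × 10^-10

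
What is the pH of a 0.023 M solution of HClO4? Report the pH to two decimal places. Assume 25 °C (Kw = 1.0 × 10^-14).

HClO4 is a strong acid and dissociates completely, so [H+] = 0.023 M.
pH = -log(0.023) = 1.64

pH = 1.64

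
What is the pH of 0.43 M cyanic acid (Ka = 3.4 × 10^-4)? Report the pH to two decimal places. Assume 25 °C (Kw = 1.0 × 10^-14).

pH = 1.92

HOCN ⇌ OCN- + H+
From the ICE table, Ka = [H+]²/(0.43 − [H+]) = 3.4 × 10^-4.
Neglecting [H+] in the denominator: [H+] = √(3.4 × 10^-4 × 0.43) = 1.21 × 10^-2 M
pH = −log[H+] = −log(1.21 × 10^-2) = 1.92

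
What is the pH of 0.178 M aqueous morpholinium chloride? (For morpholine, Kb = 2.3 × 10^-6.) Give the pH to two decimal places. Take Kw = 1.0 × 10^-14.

pH = 4.56

C4H8ONH2+ is the conjugate acid of the weak base C4H8ONH.
Ka = Kw/Kb = 1.0×10^-14 / 2.3 × 10^-6 = 4.35 × 10^-9
From the ICE table, Ka = [H+]²/(0.178 − [H+]) = 4.35 × 10^-9.
Assume [H+] ≪ 0.178: [H+] ≈ √(4.35 × 10^-9 × 0.178) = 2.78 × 10^-5 M
pH = −log[H+] = −log(2.78 × 10^-5) = 4.56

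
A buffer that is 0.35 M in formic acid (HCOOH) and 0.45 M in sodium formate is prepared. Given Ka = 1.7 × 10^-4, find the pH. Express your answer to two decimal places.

pKa = −log(1.7 × 10^-4) = 3.770
pH = pKa + log([A⁻]/[HA]) = 3.770 + log(0.45/0.35)
pH = 3.770 + (+0.109) = 3.88

pH = 3.88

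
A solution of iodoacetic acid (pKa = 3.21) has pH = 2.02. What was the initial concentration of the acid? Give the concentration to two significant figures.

C₀ = 1.6 × 10^-1 M

[H+] = 10^(-2.02) = 9.55 × 10^-3 M = x
Ka = 10^(−3.21) = 6.17 × 10^-4
Ka = x²/(C₀ − x) ⇒ C₀ = x + x²/Ka
C₀ = 9.55 × 10^-3 + (9.55 × 10^-3)²/(6.17 × 10^-4) = 1.57 × 10^-1 M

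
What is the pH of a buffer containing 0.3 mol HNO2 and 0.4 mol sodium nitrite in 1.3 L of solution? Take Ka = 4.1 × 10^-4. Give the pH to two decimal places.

pH = 3.51

pKa = −log(4.1 × 10^-4) = 3.387
Using pH = pKa + log([base]/[acid]) with [base]/[acid] = 0.4/0.3:
pH = 3.387 + (+0.125) = 3.51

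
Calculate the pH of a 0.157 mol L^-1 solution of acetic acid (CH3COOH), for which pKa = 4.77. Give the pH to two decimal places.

CH3COOH ⇌ CH3COO- + H+
Ka = 10^(−4.77) = 1.70 × 10^-5
Let x = [H+] at equilibrium. Ka = x²/(0.157 − x).
Neglecting x in the denominator: x = √(1.70 × 10^-5 × 0.157) = 1.63 × 10^-3 M
Check: 1% ionized — well under 5%, approximation valid.
pH = −log(1.63 × 10^-3) = 2.79

pH = 2.79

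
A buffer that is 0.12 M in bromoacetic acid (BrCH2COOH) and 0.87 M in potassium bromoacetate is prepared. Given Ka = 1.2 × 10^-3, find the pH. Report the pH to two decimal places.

pKa = −log(1.2 × 10^-3) = 2.921
Using pH = pKa + log([base]/[acid]) with [base]/[acid] = 0.87/0.12:
pH = 2.921 + (+0.860) = 3.78

pH = 3.78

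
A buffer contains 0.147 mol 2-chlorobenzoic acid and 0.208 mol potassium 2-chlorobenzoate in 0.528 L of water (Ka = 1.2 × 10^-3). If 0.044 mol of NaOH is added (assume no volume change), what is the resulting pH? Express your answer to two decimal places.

OH- converts ClC6H4COOH to ClC6H4COO-: ClC6H4COOH → 0.103 mol, ClC6H4COO- → 0.252 mol.
pKa = −log(1.2 × 10^-3) = 2.921
pH = pKa + log(n_ClC6H4COO-/n_ClC6H4COOH) = 2.921 + log(0.252/0.103) = 2.921 + (+0.389)

pH = 3.31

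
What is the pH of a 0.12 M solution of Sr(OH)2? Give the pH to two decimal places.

pH = 13.38

Sr(OH)2 is a strong base (each formula unit releases 2 OH-); [OH-] = 0.24 M.
pOH = -log(0.24) = 0.62
pH = 14.00 - 0.62 = 13.38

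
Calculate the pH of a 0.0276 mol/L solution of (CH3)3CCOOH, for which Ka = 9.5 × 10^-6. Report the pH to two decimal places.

pH = 3.29

(CH3)3CCOOH ⇌ (CH3)3CCOO- + H+
Ka = [H+]²/(0.0276 − [H+]) = 9.5 × 10^-6
Since Ka ≪ C₀, [H+] ≈ √(Ka·C₀) = 5.12 × 10^-4 M.
([H+]/C₀ = 1.9% < 5%, so the approximation holds.)
pH = −log[H+] = −log(5.12 × 10^-4) = 3.29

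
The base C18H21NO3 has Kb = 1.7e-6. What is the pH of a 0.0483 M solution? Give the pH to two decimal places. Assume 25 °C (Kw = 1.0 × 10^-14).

C18H21NO3 + H2O ⇌ C18H22NO3+ + OH-
From the ICE table, Kb = x²/(0.0483 − x) = 1.7 × 10^-6.
Assume x ≪ 0.0483: x ≈ √(1.7 × 10^-6 × 0.0483) = 2.87 × 10^-4 M
Check: 0.59% ionized — well under 5%, approximation valid.
pOH = 3.54, so pH = 14.00 − pOH = 10.46

pH = 10.46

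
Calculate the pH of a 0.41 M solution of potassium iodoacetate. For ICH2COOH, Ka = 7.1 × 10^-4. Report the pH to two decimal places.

ICH2COO- is the conjugate base of the weak acid ICH2COOH.
Kb = Kw/Ka = 1.0×10^-14 / 7.1 × 10^-4 = 1.41 × 10^-11
Kb = [OH-]²/(0.41 − [OH-]) = 1.41 × 10^-11
Assume [OH-] ≪ 0.41: [OH-] ≈ √(1.41 × 10^-11 × 0.41) = 2.40 × 10^-6 M
Check: 0.00059% ionized — well under 5%, approximation valid.
pOH = −log(2.40 × 10^-6) = 5.62; pH = 14.00 − 5.62 = 8.38

pH = 8.38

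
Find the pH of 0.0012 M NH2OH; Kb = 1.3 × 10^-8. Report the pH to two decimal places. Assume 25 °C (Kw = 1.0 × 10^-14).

NH2OH + H2O ⇌ NH3OH+ + OH-
From the ICE table, Kb = x²/(0.0012 − x) = 1.3 × 10^-8.
Assume x ≪ 0.0012: x ≈ √(1.3 × 10^-8 × 0.0012) = 3.95 × 10^-6 M
Check: 0.33% ionized — well under 5%, approximation valid.
pOH = −log(3.95 × 10^-6) = 5.40; pH = 14.00 − 5.40 = 8.60

pH = 8.60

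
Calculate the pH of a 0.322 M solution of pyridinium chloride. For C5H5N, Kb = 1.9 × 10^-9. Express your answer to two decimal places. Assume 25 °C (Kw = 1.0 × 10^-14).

C5H5NH+ is the conjugate acid of the weak base C5H5N.
Ka = Kw/Kb = 1.0×10^-14 / 1.9 × 10^-9 = 5.26 × 10^-6
Ka = x²/(0.322 − x) = 5.26 × 10^-6
Neglecting x in the denominator: x = √(5.26 × 10^-6 × 0.322) = 1.30 × 10^-3 M
pH = −log[H+] = −log(1.30 × 10^-3) = 2.89

pH = 2.89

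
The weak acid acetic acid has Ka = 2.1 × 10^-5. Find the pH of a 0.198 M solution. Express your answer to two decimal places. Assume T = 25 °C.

CH3COOH ⇌ CH3COO- + H+
From the ICE table, Ka = [H+]²/(0.198 − [H+]) = 2.1 × 10^-5.
Since Ka ≪ C₀, [H+] ≈ √(Ka·C₀) = 2.04 × 10^-3 M.
pH = −log[H+] = −log(2.04 × 10^-3) = 2.69

pH = 2.69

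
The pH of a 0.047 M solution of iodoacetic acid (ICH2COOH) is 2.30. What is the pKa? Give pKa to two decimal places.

[H+] = 10^(-2.30) = 5.01 × 10^-3 M
At equilibrium [HA] = 0.047 − 5.01 × 10^-3 = 4.20 × 10^-2 M
Ka = [H+][A-]/[HA] = (5.01 × 10^-3)² / 4.20 × 10^-2 = 5.98 × 10^-4
pKa = -log(5.98 × 10^-4) = 3.22

pKa = 3.22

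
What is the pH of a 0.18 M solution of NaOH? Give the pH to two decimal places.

NaOH is a strong base; [OH-] = 0.18 M.
pOH = -log(0.18) = 0.74
pH = 14.00 - 0.74 = 13.26

pH = 13.26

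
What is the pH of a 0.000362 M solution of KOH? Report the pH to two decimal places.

KOH is a strong base; [OH-] = 0.000362 M.
pOH = -log(0.000362) = 3.44
pH = 14.00 - 3.44 = 10.56

pH = 10.56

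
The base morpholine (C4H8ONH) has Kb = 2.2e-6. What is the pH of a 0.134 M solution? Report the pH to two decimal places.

pH = 10.73

C4H8ONH + H2O ⇌ C4H8ONH2+ + OH-
From the ICE table, Kb = x²/(0.134 − x) = 2.2 × 10^-6.
Neglecting x in the denominator: x = √(2.2 × 10^-6 × 0.134) = 5.43 × 10^-4 M
Check: 0.41% ionized — well under 5%, approximation valid.
pOH = −log(5.43 × 10^-4) = 3.27; pH = 14.00 − 3.27 = 10.73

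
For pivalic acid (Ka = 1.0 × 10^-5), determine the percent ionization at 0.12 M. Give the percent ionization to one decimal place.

0.9%

(CH3)3CCOOH ⇌ (CH3)3CCOO- + H+; let x = [H+] at equilibrium.
x ≈ √(Ka·C₀) = √(1.0 × 10^-5 × 0.12) = 1.10 × 10^-3 M
Fraction ionized = 1.10 × 10^-3 / 0.12 = 0.0092 → 0.9%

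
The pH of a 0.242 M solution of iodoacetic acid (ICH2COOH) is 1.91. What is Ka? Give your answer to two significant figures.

[H+] = 10^(-1.91) = 1.23 × 10^-2 M
At equilibrium [HA] = 0.242 − 1.23 × 10^-2 = 2.30 × 10^-1 M
Ka = [H+][A-]/[HA] = (1.23 × 10^-2)² / 2.30 × 10^-1 = 6.6 × 10^-4

Ka = 6.6 × 10^-4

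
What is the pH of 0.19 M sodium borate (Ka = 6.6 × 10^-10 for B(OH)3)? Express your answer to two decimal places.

B(OH)4- is the conjugate base of the weak acid B(OH)3.
Kb = Kw/Ka = 1.0×10^-14 / 6.6 × 10^-10 = 1.52 × 10^-5
Let x = [OH-] at equilibrium. Kb = x²/(0.19 − x).
Assume x ≪ 0.19: x ≈ √(1.52 × 10^-5 × 0.19) = 1.70 × 10^-3 M
(x/C₀ = 0.89% < 5%, so the approximation holds.)
pOH = 2.77, so pH = 14.00 − pOH = 11.23

pH = 11.23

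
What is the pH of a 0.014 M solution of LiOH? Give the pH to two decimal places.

LiOH is a strong base; [OH-] = 0.014 M.
pOH = -log(0.014) = 1.85
pH = 14.00 - 1.85 = 12.15

pH = 12.15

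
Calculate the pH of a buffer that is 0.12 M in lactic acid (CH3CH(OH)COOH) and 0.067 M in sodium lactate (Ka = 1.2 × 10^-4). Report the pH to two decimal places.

pH = 3.67

pKa = −log(1.2 × 10^-4) = 3.921
pH = pKa + log([A⁻]/[HA]) = 3.921 + log(0.067/0.12)
pH = 3.921 + (-0.253) = 3.67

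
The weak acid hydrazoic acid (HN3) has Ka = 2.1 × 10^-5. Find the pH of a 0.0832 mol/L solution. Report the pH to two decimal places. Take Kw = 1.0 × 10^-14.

HN3 ⇌ N3- + H+
Let x = [H+] at equilibrium. Ka = x²/(0.0832 − x).
Since Ka ≪ C₀, x ≈ √(Ka·C₀) = 1.32 × 10^-3 M.
(x/C₀ = 1.6% < 5%, so the approximation holds.)
pH = −log(1.32 × 10^-3) = 2.88

pH = 2.88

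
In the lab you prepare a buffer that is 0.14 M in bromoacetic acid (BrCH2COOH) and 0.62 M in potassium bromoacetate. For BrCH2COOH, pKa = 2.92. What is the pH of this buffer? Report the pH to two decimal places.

Henderson–Hasselbalch: pH = pKa + log([BrCH2COO-]/[BrCH2COOH]) = 2.92 + log(0.62/0.14)
pH = 2.92 + (+0.646) = 3.57

pH = 3.57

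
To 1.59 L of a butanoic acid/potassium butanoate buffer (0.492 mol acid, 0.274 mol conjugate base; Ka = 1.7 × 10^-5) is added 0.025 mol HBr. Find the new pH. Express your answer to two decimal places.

After neutralization: n(CH3(CH2)2COOH) = 0.517 mol, n(CH3(CH2)2COO-) = 0.249 mol.
pKa = −log(1.7 × 10^-5) = 4.770
pH = pKa + log([A⁻]/[HA]) = 4.770 + log(0.249/0.517) = 4.770 -0.317

pH = 4.45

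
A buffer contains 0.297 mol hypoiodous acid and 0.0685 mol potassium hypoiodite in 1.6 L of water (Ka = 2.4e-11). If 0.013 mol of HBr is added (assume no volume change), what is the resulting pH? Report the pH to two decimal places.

After neutralization: n(HOI) = 0.31 mol, n(OI-) = 0.0555 mol.
pKa = −log(2.4 × 10^-11) = 10.620
pH = pKa + log(n_OI-/n_HOI) = 10.620 + log(0.0555/0.31) = 10.620 + (-0.747)

pH = 9.87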